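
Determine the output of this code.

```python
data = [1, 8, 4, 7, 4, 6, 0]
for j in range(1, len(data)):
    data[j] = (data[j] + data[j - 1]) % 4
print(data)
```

[1, 1, 1, 0, 0, 2, 2]

j=1: data[1] = (8+1)%4 = 1 → [1, 1, 4, 7, 4, 6, 0]
j=2: data[2] = (4+1)%4 = 1 → [1, 1, 1, 7, 4, 6, 0]
j=3: data[3] = (7+1)%4 = 0 → [1, 1, 1, 0, 4, 6, 0]
j=4: data[4] = (4+0)%4 = 0 → [1, 1, 1, 0, 0, 6, 0]
j=5: data[5] = (6+0)%4 = 2 → [1, 1, 1, 0, 0, 2, 0]
j=6: data[6] = (0+2)%4 = 2 → [1, 1, 1, 0, 0, 2, 2]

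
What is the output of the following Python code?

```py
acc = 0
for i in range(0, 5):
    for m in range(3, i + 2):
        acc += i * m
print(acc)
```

75

i=2,m=3: acc = 0+6 = 6
i=3,m=3: acc = 6+9 = 15
i=3,m=4: acc = 15+12 = 27
i=4,m=3: acc = 27+12 = 39
i=4,m=4: acc = 39+16 = 55
i=4,m=5: acc = 55+20 = 75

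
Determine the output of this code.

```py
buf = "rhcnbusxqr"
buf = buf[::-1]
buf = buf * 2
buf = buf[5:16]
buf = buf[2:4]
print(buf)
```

ch

reverse → 'rqxsubnchr'
repeat ×2 → 'rqxsubnchrrqxsubnchr'
slice [5:16] → 'bnchrrqxsub'
slice [2:4] → 'ch'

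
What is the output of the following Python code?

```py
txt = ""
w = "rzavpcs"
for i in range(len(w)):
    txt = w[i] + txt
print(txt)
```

scpvazr

i=0: prepend 'r' → 'r'
i=1: prepend 'z' → 'zr'
i=2: prepend 'a' → 'azr'
i=3: prepend 'v' → 'vazr'
i=4: prepend 'p' → 'pvazr'
i=5: prepend 'c' → 'cpvazr'
i=6: prepend 's' → 'scpvazr'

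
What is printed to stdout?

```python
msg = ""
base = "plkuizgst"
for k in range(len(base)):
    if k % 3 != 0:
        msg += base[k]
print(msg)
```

lkizst

k=0: skip
k=1: add 'l' → 'l'
k=2: add 'k' → 'lk'
k=3: skip
k=4: add 'i' → 'lki'
k=5: add 'z' → 'lkiz'
k=6: skip
k=7: add 's' → 'lkizs'
k=8: add 't' → 'lkizst'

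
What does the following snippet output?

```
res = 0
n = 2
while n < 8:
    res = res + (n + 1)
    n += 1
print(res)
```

n=2: res = 0+3 = 3
n=3: res = 3+4 = 7
n=4: res = 7+5 = 12
n=5: res = 12+6 = 18
n=6: res = 18+7 = 25
n=7: res = 25+8 = 33

33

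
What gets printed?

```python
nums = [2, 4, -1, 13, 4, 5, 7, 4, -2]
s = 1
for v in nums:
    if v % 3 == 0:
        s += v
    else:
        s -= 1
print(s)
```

-8

v=2: not %3==0, s = 1-1 = 0
v=4: not %3==0, s = 0-1 = -1
v=-1: not %3==0, s = (-1)-1 = -2
v=13: not %3==0, s = (-2)-1 = -3
v=4: not %3==0, s = (-3)-1 = -4
v=5: not %3==0, s = (-4)-1 = -5
v=7: not %3==0, s = (-5)-1 = -6
v=4: not %3==0, s = (-6)-1 = -7
v=-2: not %3==0, s = (-7)-1 = -8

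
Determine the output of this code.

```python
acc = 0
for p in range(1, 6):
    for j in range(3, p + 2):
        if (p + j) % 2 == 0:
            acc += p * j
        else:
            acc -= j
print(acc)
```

40

p=2,j=3: odd sum, acc = 0-3 = -3
p=3,j=3: even sum, acc = (-3)+9 = 6
p=3,j=4: odd sum, acc = 6-4 = 2
p=4,j=3: odd sum, acc = 2-3 = -1
p=4,j=4: even sum, acc = (-1)+16 = 15
p=4,j=5: odd sum, acc = 15-5 = 10
p=5,j=3: even sum, acc = 10+15 = 25
p=5,j=4: odd sum, acc = 25-4 = 21
p=5,j=5: even sum, acc = 21+25 = 46
p=5,j=6: odd sum, acc = 46-6 = 40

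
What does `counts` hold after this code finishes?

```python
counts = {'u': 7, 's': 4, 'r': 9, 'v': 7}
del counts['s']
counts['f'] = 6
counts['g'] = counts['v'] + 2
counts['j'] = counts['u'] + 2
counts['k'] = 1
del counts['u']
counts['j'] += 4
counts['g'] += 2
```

del 's' → {'u': 7, 'r': 9, 'v': 7}
counts['f'] = 6 → {'u': 7, 'r': 9, 'v': 7, 'f': 6}
counts['g'] = counts['v']+2 = 9 → {'u': 7, 'r': 9, 'v': 7, 'f': 6, 'g': 9}
counts['j'] = counts['u']+2 = 9 → {'u': 7, 'r': 9, 'v': 7, 'f': 6, 'g': 9, 'j': 9}
counts['k'] = 1 → {'u': 7, 'r': 9, 'v': 7, 'f': 6, 'g': 9, 'j': 9, 'k': 1}
del 'u' → {'r': 9, 'v': 7, 'f': 6, 'g': 9, 'j': 9, 'k': 1}
counts['j'] = 9+4 = 13 → {'r': 9, 'v': 7, 'f': 6, 'g': 9, 'j': 13, 'k': 1}
counts['g'] = 9+2 = 11 → {'r': 9, 'v': 7, 'f': 6, 'g': 11, 'j': 13, 'k': 1}

{'r': 9, 'v': 7, 'f': 6, 'g': 11, 'j': 13, 'k': 1}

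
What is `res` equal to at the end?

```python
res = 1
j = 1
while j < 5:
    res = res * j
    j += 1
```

j=1: res = 1*1 = 1
j=2: res = 1*2 = 2
j=3: res = 2*3 = 6
j=4: res = 6*4 = 24

24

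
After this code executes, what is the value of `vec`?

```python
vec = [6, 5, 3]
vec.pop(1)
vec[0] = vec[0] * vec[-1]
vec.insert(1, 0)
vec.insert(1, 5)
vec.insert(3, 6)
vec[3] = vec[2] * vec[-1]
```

[18, 5, 0, 0, 3]

pop(1) removes 5 → [6, 3]
vec[0] = vec[0]*vec[-1] = 6*3 = 18 → [18, 3]
insert 0 at 1 → [18, 0, 3]
insert 5 at 1 → [18, 5, 0, 3]
insert 6 at 3 → [18, 5, 0, 6, 3]
vec[3] = vec[2]*vec[-1] = 0*3 = 0 → [18, 5, 0, 0, 3]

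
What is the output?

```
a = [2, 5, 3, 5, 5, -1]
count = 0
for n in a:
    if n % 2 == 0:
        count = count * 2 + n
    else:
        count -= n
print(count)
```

-15

n=2: even, count = 0*2+2 = 2
n=5: not even, count = 2-5 = -3
n=3: not even, count = (-3)-3 = -6
n=5: not even, count = (-6)-5 = -11
n=5: not even, count = (-11)-5 = -16
n=-1: not even, count = (-16)-(-1) = -15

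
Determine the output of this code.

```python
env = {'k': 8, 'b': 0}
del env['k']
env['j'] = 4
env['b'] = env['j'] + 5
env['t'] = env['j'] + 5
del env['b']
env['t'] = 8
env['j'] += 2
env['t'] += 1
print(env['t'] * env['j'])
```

del 'k' → {'b': 0}
env['j'] = 4 → {'b': 0, 'j': 4}
env['b'] = env['j']+5 = 9 → {'b': 9, 'j': 4}
env['t'] = env['j']+5 = 9 → {'b': 9, 'j': 4, 't': 9}
del 'b' → {'j': 4, 't': 9}
env['t'] = 8 → {'j': 4, 't': 8}
env['j'] = 4+2 = 6 → {'j': 6, 't': 8}
env['t'] = 8+1 = 9 → {'j': 6, 't': 9}
env['t']*env['j'] = 9*6 = 54

54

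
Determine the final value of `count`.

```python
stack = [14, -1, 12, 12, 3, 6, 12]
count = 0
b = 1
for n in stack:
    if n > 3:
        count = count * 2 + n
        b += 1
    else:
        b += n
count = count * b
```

3136

n=14: >3, count = 0*2+14 = 14; b=2
n=-1: not >3; b=1
n=12: >3, count = 14*2+12 = 40; b=2
n=12: >3, count = 40*2+12 = 92; b=3
n=3: not >3; b=6
n=6: >3, count = 92*2+6 = 190; b=7
n=12: >3, count = 190*2+12 = 392; b=8
count*b = 392*8 = 3136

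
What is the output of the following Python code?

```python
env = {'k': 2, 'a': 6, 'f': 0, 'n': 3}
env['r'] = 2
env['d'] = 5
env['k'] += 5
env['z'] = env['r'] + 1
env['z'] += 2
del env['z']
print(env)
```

env['r'] = 2 → {'k': 2, 'a': 6, 'f': 0, 'n': 3, 'r': 2}
env['d'] = 5 → {'k': 2, 'a': 6, 'f': 0, 'n': 3, 'r': 2, 'd': 5}
env['k'] = 2+5 = 7 → {'k': 7, 'a': 6, 'f': 0, 'n': 3, 'r': 2, 'd': 5}
env['z'] = env['r']+1 = 3 → {'k': 7, 'a': 6, 'f': 0, 'n': 3, 'r': 2, 'd': 5, 'z': 3}
env['z'] = 3+2 = 5 → {'k': 7, 'a': 6, 'f': 0, 'n': 3, 'r': 2, 'd': 5, 'z': 5}
del 'z' → {'k': 7, 'a': 6, 'f': 0, 'n': 3, 'r': 2, 'd': 5}

{'k': 7, 'a': 6, 'f': 0, 'n': 3, 'r': 2, 'd': 5}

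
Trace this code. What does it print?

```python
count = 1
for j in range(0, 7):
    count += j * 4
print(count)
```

j=0: count = 1+0*4 = 1
j=1: count = 1+1*4 = 5
j=2: count = 5+2*4 = 13
j=3: count = 13+3*4 = 25
j=4: count = 25+4*4 = 41
j=5: count = 41+5*4 = 61
j=6: count = 61+6*4 = 85

85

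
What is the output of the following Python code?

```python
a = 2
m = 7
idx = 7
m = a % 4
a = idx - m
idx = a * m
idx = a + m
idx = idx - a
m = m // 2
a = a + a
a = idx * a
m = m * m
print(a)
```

20

m = 2%4 = 2
a = 7-2 = 5
idx = 5*2 = 10
idx = 5+2 = 7
idx = 7-5 = 2
m = 2//2 = 1
a = 5+5 = 10
a = 2*10 = 20
m = 1*1 = 1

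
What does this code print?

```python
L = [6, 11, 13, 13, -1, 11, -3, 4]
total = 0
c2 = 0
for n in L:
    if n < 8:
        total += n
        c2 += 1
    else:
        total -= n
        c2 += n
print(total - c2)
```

n=6: <8, total = 0+6 = 6; c2=1
n=11: not <8, total = 6-11 = -5; c2=12
n=13: not <8, total = (-5)-13 = -18; c2=25
n=13: not <8, total = (-18)-13 = -31; c2=38
n=-1: <8, total = (-31)+(-1) = -32; c2=39
n=11: not <8, total = (-32)-11 = -43; c2=50
n=-3: <8, total = (-43)+(-3) = -46; c2=51
n=4: <8, total = (-46)+4 = -42; c2=52
total-c2 = (-42)-52 = -94

-94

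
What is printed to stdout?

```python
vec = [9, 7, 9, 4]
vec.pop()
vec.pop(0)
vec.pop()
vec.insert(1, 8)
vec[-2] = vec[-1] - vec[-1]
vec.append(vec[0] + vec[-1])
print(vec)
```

[0, 8, 8]

pop() removes 4 → [9, 7, 9]
pop(0) removes 9 → [7, 9]
pop() removes 9 → [7]
insert 8 at 1 → [7, 8]
vec[-2] = vec[-1]-vec[-1] = 8-8 = 0 → [0, 8]
append vec[0]+vec[-1] = 0+8 = 8 → [0, 8, 8]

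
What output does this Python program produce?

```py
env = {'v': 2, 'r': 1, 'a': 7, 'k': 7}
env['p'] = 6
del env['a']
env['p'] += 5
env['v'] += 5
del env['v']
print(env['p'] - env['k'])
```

4

env['p'] = 6 → {'v': 2, 'r': 1, 'a': 7, 'k': 7, 'p': 6}
del 'a' → {'v': 2, 'r': 1, 'k': 7, 'p': 6}
env['p'] = 6+5 = 11 → {'v': 2, 'r': 1, 'k': 7, 'p': 11}
env['v'] = 2+5 = 7 → {'v': 7, 'r': 1, 'k': 7, 'p': 11}
del 'v' → {'r': 1, 'k': 7, 'p': 11}
env['p']-env['k'] = 11-7 = 4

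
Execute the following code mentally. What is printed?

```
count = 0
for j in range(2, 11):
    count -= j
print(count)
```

-54

j=2: count = 0-2 = -2
j=3: count = (-2)-3 = -5
j=4: count = (-5)-4 = -9
j=5: count = (-9)-5 = -14
j=6: count = (-14)-6 = -20
j=7: count = (-20)-7 = -27
j=8: count = (-27)-8 = -35
j=9: count = (-35)-9 = -44
j=10: count = (-44)-10 = -54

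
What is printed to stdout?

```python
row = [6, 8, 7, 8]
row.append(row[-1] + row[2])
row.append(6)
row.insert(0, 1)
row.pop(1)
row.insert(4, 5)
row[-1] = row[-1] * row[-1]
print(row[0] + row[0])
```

2

append row[-1]+row[2] = 8+7 = 15 → [6, 8, 7, 8, 15]
append 6 → [6, 8, 7, 8, 15, 6]
insert 1 at 0 → [1, 6, 8, 7, 8, 15, 6]
pop(1) removes 6 → [1, 8, 7, 8, 15, 6]
insert 5 at 4 → [1, 8, 7, 8, 5, 15, 6]
row[-1] = row[-1]*row[-1] = 6*6 = 36 → [1, 8, 7, 8, 5, 15, 36]
row[0]+row[0] = 1+1 = 2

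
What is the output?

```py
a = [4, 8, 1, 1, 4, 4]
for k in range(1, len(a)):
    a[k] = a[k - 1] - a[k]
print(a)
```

k=1: a[1] = 4-8 = -4 → [4, -4, 1, 1, 4, 4]
k=2: a[2] = (-4)-1 = -5 → [4, -4, -5, 1, 4, 4]
k=3: a[3] = (-5)-1 = -6 → [4, -4, -5, -6, 4, 4]
k=4: a[4] = (-6)-4 = -10 → [4, -4, -5, -6, -10, 4]
k=5: a[5] = (-10)-4 = -14 → [4, -4, -5, -6, -10, -14]

[4, -4, -5, -6, -10, -14]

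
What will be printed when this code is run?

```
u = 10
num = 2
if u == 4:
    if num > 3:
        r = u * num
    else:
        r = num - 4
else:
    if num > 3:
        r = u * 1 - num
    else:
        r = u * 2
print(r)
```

u=10, num=2
u == 4 is False; num > 3 is False
→ r = u * 2 = 20

20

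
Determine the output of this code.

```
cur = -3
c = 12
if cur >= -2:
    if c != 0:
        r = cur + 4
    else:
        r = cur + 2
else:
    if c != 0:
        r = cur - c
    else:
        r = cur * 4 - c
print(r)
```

cur=-3, c=12
cur >= -2 is False; c != 0 is True
→ r = cur - c = -15

-15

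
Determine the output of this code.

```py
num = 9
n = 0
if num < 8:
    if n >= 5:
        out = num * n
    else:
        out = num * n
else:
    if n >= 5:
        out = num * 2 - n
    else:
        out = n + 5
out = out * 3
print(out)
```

num=9, n=0
num < 8 is False; n >= 5 is False
→ out = n + 5 = 5
out = 5*3 = 15

15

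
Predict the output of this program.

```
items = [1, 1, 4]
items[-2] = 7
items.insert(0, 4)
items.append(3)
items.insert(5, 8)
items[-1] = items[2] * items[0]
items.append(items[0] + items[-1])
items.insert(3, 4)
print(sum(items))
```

items[-2] = 7 → [1, 7, 4]
insert 4 at 0 → [4, 1, 7, 4]
append 3 → [4, 1, 7, 4, 3]
insert 8 at 5 → [4, 1, 7, 4, 3, 8]
items[-1] = items[2]*items[0] = 7*4 = 28 → [4, 1, 7, 4, 3, 28]
append items[0]+items[-1] = 4+28 = 32 → [4, 1, 7, 4, 3, 28, 32]
insert 4 at 3 → [4, 1, 7, 4, 4, 3, 28, 32]
sum = 83

83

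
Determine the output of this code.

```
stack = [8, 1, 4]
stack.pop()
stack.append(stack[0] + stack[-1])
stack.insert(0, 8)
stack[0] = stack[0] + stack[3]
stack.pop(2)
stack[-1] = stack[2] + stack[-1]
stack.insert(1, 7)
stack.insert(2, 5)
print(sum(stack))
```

55

pop() removes 4 → [8, 1]
append stack[0]+stack[-1] = 8+1 = 9 → [8, 1, 9]
insert 8 at 0 → [8, 8, 1, 9]
stack[0] = stack[0]+stack[3] = 8+9 = 17 → [17, 8, 1, 9]
pop(2) removes 1 → [17, 8, 9]
stack[-1] = stack[2]+stack[-1] = 9+9 = 18 → [17, 8, 18]
insert 7 at 1 → [17, 7, 8, 18]
insert 5 at 2 → [17, 7, 5, 8, 18]
sum = 55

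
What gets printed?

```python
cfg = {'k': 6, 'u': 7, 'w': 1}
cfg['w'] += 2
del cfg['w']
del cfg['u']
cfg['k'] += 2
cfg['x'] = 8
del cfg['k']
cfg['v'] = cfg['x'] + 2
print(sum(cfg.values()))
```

cfg['w'] = 1+2 = 3 → {'k': 6, 'u': 7, 'w': 3}
del 'w' → {'k': 6, 'u': 7}
del 'u' → {'k': 6}
cfg['k'] = 6+2 = 8 → {'k': 8}
cfg['x'] = 8 → {'k': 8, 'x': 8}
del 'k' → {'x': 8}
cfg['v'] = cfg['x']+2 = 10 → {'x': 8, 'v': 10}
sum of values = 18

18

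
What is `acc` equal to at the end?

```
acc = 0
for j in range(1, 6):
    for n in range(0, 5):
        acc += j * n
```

150

j=1,n=0: acc = 0+0 = 0
j=1,n=1: acc = 0+1 = 1
j=1,n=2: acc = 1+2 = 3
j=1,n=3: acc = 3+3 = 6
j=1,n=4: acc = 6+4 = 10
j=2,n=0: acc = 10+0 = 10
j=2,n=1: acc = 10+2 = 12
j=2,n=2: acc = 12+4 = 16
j=2,n=3: acc = 16+6 = 22
j=2,n=4: acc = 22+8 = 30
j=3,n=0: acc = 30+0 = 30
j=3,n=1: acc = 30+3 = 33
j=3,n=2: acc = 33+6 = 39
j=3,n=3: acc = 39+9 = 48
j=3,n=4: acc = 48+12 = 60
j=4,n=0: acc = 60+0 = 60
j=4,n=1: acc = 60+4 = 64
j=4,n=2: acc = 64+8 = 72
j=4,n=3: acc = 72+12 = 84
j=4,n=4: acc = 84+16 = 100
j=5,n=0: acc = 100+0 = 100
j=5,n=1: acc = 100+5 = 105
j=5,n=2: acc = 105+10 = 115
j=5,n=3: acc = 115+15 = 130
j=5,n=4: acc = 130+20 = 150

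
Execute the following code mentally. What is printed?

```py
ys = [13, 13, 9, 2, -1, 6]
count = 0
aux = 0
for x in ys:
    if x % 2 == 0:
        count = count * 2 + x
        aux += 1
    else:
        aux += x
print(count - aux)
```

-26

x=13: not even; aux=13
x=13: not even; aux=26
x=9: not even; aux=35
x=2: even, count = 0*2+2 = 2; aux=36
x=-1: not even; aux=35
x=6: even, count = 2*2+6 = 10; aux=36
count-aux = 10-36 = -26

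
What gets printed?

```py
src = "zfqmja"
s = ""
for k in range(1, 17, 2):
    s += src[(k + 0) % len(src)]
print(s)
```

k=1: add src[1]='f' → 'f'
k=3: add src[3]='m' → 'fm'
k=5: add src[5]='a' → 'fma'
k=7: add src[1]='f' → 'fmaf'
k=9: add src[3]='m' → 'fmafm'
k=11: add src[5]='a' → 'fmafma'
k=13: add src[1]='f' → 'fmafmaf'
k=15: add src[3]='m' → 'fmafmafm'

fmafmafm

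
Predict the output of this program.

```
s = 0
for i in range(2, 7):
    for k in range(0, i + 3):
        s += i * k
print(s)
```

505

i=2,k=0: s = 0+0 = 0
i=2,k=1: s = 0+2 = 2
i=2,k=2: s = 2+4 = 6
i=2,k=3: s = 6+6 = 12
i=2,k=4: s = 12+8 = 20
i=3,k=0: s = 20+0 = 20
i=3,k=1: s = 20+3 = 23
i=3,k=2: s = 23+6 = 29
i=3,k=3: s = 29+9 = 38
i=3,k=4: s = 38+12 = 50
i=3,k=5: s = 50+15 = 65
i=4,k=0: s = 65+0 = 65
i=4,k=1: s = 65+4 = 69
i=4,k=2: s = 69+8 = 77
i=4,k=3: s = 77+12 = 89
i=4,k=4: s = 89+16 = 105
i=4,k=5: s = 105+20 = 125
i=4,k=6: s = 125+24 = 149
i=5,k=0: s = 149+0 = 149
i=5,k=1: s = 149+5 = 154
i=5,k=2: s = 154+10 = 164
i=5,k=3: s = 164+15 = 179
i=5,k=4: s = 179+20 = 199
i=5,k=5: s = 199+25 = 224
i=5,k=6: s = 224+30 = 254
i=5,k=7: s = 254+35 = 289
i=6,k=0: s = 289+0 = 289
i=6,k=1: s = 289+6 = 295
i=6,k=2: s = 295+12 = 307
i=6,k=3: s = 307+18 = 325
i=6,k=4: s = 325+24 = 349
i=6,k=5: s = 349+30 = 379
i=6,k=6: s = 379+36 = 415
i=6,k=7: s = 415+42 = 457
i=6,k=8: s = 457+48 = 505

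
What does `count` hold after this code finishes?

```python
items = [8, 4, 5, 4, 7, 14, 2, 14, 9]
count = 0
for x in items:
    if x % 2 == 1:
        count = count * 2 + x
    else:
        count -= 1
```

x=8: not odd, count = 0-1 = -1
x=4: not odd, count = (-1)-1 = -2
x=5: odd, count = (-2)*2+5 = 1
x=4: not odd, count = 1-1 = 0
x=7: odd, count = 0*2+7 = 7
x=14: not odd, count = 7-1 = 6
x=2: not odd, count = 6-1 = 5
x=14: not odd, count = 5-1 = 4
x=9: odd, count = 4*2+9 = 17

17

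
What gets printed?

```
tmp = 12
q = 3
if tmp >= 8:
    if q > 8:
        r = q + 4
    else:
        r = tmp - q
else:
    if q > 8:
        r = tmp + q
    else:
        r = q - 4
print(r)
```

9

tmp=12, q=3
tmp >= 8 is True; q > 8 is False
→ r = tmp - q = 9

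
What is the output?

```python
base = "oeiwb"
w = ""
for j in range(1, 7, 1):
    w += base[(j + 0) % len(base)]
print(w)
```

eiwboe

j=1: add base[1]='e' → 'e'
j=2: add base[2]='i' → 'ei'
j=3: add base[3]='w' → 'eiw'
j=4: add base[4]='b' → 'eiwb'
j=5: add base[0]='o' → 'eiwbo'
j=6: add base[1]='e' → 'eiwboe'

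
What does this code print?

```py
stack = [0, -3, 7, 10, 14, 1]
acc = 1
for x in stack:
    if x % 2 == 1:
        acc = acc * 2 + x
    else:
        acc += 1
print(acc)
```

x=0: not odd, acc = 1+1 = 2
x=-3: odd, acc = 2*2+(-3) = 1
x=7: odd, acc = 1*2+7 = 9
x=10: not odd, acc = 9+1 = 10
x=14: not odd, acc = 10+1 = 11
x=1: odd, acc = 11*2+1 = 23

23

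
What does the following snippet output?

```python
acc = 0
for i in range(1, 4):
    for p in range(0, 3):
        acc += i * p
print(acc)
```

i=1,p=0: acc = 0+0 = 0
i=1,p=1: acc = 0+1 = 1
i=1,p=2: acc = 1+2 = 3
i=2,p=0: acc = 3+0 = 3
i=2,p=1: acc = 3+2 = 5
i=2,p=2: acc = 5+4 = 9
i=3,p=0: acc = 9+0 = 9
i=3,p=1: acc = 9+3 = 12
i=3,p=2: acc = 12+6 = 18

18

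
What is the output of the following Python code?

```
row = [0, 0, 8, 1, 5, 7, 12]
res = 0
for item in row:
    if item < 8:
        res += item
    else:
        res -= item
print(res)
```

item=0: <8, res = 0+0 = 0
item=0: <8, res = 0+0 = 0
item=8: not <8, res = 0-8 = -8
item=1: <8, res = (-8)+1 = -7
item=5: <8, res = (-7)+5 = -2
item=7: <8, res = (-2)+7 = 5
item=12: not <8, res = 5-12 = -7

-7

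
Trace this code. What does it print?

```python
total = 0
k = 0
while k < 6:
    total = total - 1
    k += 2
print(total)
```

k=0: total = 0-1 = -1
k=2: total = (-1)-1 = -2
k=4: total = (-2)-1 = -3

-3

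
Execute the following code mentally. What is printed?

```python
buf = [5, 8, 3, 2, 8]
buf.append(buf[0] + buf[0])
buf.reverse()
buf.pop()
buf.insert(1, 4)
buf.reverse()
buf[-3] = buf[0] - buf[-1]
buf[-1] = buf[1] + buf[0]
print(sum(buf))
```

append buf[0]+buf[0] = 5+5 = 10 → [5, 8, 3, 2, 8, 10]
reverse → [10, 8, 2, 3, 8, 5]
pop() removes 5 → [10, 8, 2, 3, 8]
insert 4 at 1 → [10, 4, 8, 2, 3, 8]
reverse → [8, 3, 2, 8, 4, 10]
buf[-3] = buf[0]-buf[-1] = 8-10 = -2 → [8, 3, 2, -2, 4, 10]
buf[-1] = buf[1]+buf[0] = 3+8 = 11 → [8, 3, 2, -2, 4, 11]
sum = 26

26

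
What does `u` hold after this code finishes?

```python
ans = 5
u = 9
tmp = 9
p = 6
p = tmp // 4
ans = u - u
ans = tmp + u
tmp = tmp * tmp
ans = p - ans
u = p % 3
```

p = 9//4 = 2
ans = 9-9 = 0
ans = 9+9 = 18
tmp = 9*9 = 81
ans = 2-18 = -16
u = 2%3 = 2

2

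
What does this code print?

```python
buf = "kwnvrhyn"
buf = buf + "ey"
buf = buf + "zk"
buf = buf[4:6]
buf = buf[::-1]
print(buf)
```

hr

+ 'ey' → 'kwnvrhyney'
+ 'zk' → 'kwnvrhyneyzk'
slice [4:6] → 'rh'
reverse → 'hr'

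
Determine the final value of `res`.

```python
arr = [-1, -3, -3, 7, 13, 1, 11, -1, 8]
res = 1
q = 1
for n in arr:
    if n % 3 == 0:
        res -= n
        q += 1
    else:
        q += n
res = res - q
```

n=-1: not %3==0; q=0
n=-3: %3==0, res = 1-(-3) = 4; q=1
n=-3: %3==0, res = 4-(-3) = 7; q=2
n=7: not %3==0; q=9
n=13: not %3==0; q=22
n=1: not %3==0; q=23
n=11: not %3==0; q=34
n=-1: not %3==0; q=33
n=8: not %3==0; q=41
res-q = 7-41 = -34

-34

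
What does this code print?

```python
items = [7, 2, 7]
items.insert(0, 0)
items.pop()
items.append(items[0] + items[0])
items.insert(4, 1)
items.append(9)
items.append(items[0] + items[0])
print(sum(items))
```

19

insert 0 at 0 → [0, 7, 2, 7]
pop() removes 7 → [0, 7, 2]
append items[0]+items[0] = 0+0 = 0 → [0, 7, 2, 0]
insert 1 at 4 → [0, 7, 2, 0, 1]
append 9 → [0, 7, 2, 0, 1, 9]
append items[0]+items[0] = 0+0 = 0 → [0, 7, 2, 0, 1, 9, 0]
sum = 19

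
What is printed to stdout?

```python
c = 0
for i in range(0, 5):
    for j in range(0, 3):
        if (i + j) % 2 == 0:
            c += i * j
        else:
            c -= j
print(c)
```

i=0,j=0: even sum, c = 0+0 = 0
i=0,j=1: odd sum, c = 0-1 = -1
i=0,j=2: even sum, c = (-1)+0 = -1
i=1,j=0: odd sum, c = (-1)-0 = -1
i=1,j=1: even sum, c = (-1)+1 = 0
i=1,j=2: odd sum, c = 0-2 = -2
i=2,j=0: even sum, c = (-2)+0 = -2
i=2,j=1: odd sum, c = (-2)-1 = -3
i=2,j=2: even sum, c = (-3)+4 = 1
i=3,j=0: odd sum, c = 1-0 = 1
i=3,j=1: even sum, c = 1+3 = 4
i=3,j=2: odd sum, c = 4-2 = 2
i=4,j=0: even sum, c = 2+0 = 2
i=4,j=1: odd sum, c = 2-1 = 1
i=4,j=2: even sum, c = 1+8 = 9

9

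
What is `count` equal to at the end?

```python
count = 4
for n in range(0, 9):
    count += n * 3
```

n=0: count = 4+0*3 = 4
n=1: count = 4+1*3 = 7
n=2: count = 7+2*3 = 13
n=3: count = 13+3*3 = 22
n=4: count = 22+4*3 = 34
n=5: count = 34+5*3 = 49
n=6: count = 49+6*3 = 67
n=7: count = 67+7*3 = 88
n=8: count = 88+8*3 = 112

112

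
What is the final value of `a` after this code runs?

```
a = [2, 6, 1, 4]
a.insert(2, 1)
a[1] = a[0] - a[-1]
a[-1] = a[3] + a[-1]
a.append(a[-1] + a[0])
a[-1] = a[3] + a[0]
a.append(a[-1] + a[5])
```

insert 1 at 2 → [2, 6, 1, 1, 4]
a[1] = a[0]-a[-1] = 2-4 = -2 → [2, -2, 1, 1, 4]
a[-1] = a[3]+a[-1] = 1+4 = 5 → [2, -2, 1, 1, 5]
append a[-1]+a[0] = 5+2 = 7 → [2, -2, 1, 1, 5, 7]
a[-1] = a[3]+a[0] = 1+2 = 3 → [2, -2, 1, 1, 5, 3]
append a[-1]+a[5] = 3+3 = 6 → [2, -2, 1, 1, 5, 3, 6]

[2, -2, 1, 1, 5, 3, 6]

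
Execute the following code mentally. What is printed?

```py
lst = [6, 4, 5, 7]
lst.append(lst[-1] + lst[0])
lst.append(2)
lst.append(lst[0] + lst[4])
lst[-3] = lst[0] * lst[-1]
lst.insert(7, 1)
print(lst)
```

[6, 4, 5, 7, 114, 2, 19, 1]

append lst[-1]+lst[0] = 7+6 = 13 → [6, 4, 5, 7, 13]
append 2 → [6, 4, 5, 7, 13, 2]
append lst[0]+lst[4] = 6+13 = 19 → [6, 4, 5, 7, 13, 2, 19]
lst[-3] = lst[0]*lst[-1] = 6*19 = 114 → [6, 4, 5, 7, 114, 2, 19]
insert 1 at 7 → [6, 4, 5, 7, 114, 2, 19, 1]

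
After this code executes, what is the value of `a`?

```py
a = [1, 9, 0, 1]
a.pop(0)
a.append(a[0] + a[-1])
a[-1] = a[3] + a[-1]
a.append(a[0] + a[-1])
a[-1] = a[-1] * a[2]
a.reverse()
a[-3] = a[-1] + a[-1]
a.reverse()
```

[9, 0, 18, 20, 29]

pop(0) removes 1 → [9, 0, 1]
append a[0]+a[-1] = 9+1 = 10 → [9, 0, 1, 10]
a[-1] = a[3]+a[-1] = 10+10 = 20 → [9, 0, 1, 20]
append a[0]+a[-1] = 9+20 = 29 → [9, 0, 1, 20, 29]
a[-1] = a[-1]*a[2] = 29*1 = 29 → [9, 0, 1, 20, 29]
reverse → [29, 20, 1, 0, 9]
a[-3] = a[-1]+a[-1] = 9+9 = 18 → [29, 20, 18, 0, 9]
reverse → [9, 0, 18, 20, 29]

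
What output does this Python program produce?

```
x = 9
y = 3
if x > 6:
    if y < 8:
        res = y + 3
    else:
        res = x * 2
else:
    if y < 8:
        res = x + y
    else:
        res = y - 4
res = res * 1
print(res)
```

6

x=9, y=3
x > 6 is True; y < 8 is True
→ res = y + 3 = 6
res = 6*1 = 6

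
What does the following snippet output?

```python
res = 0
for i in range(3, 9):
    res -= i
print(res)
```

i=3: res = 0-3 = -3
i=4: res = (-3)-4 = -7
i=5: res = (-7)-5 = -12
i=6: res = (-12)-6 = -18
i=7: res = (-18)-7 = -25
i=8: res = (-25)-8 = -33

-33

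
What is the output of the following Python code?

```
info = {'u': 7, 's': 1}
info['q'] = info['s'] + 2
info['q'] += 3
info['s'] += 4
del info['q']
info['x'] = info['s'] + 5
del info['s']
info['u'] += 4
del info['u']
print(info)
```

{'x': 10}

info['q'] = info['s']+2 = 3 → {'u': 7, 's': 1, 'q': 3}
info['q'] = 3+3 = 6 → {'u': 7, 's': 1, 'q': 6}
info['s'] = 1+4 = 5 → {'u': 7, 's': 5, 'q': 6}
del 'q' → {'u': 7, 's': 5}
info['x'] = info['s']+5 = 10 → {'u': 7, 's': 5, 'x': 10}
del 's' → {'u': 7, 'x': 10}
info['u'] = 7+4 = 11 → {'u': 11, 'x': 10}
del 'u' → {'x': 10}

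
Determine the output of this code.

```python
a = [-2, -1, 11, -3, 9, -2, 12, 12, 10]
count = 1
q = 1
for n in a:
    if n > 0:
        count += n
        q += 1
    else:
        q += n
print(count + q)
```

n=-2: not >0; q=-1
n=-1: not >0; q=-2
n=11: >0, count = 1+11 = 12; q=-1
n=-3: not >0; q=-4
n=9: >0, count = 12+9 = 21; q=-3
n=-2: not >0; q=-5
n=12: >0, count = 21+12 = 33; q=-4
n=12: >0, count = 33+12 = 45; q=-3
n=10: >0, count = 45+10 = 55; q=-2
count+q = 55+(-2) = 53

53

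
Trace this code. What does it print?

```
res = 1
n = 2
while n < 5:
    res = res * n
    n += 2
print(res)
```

n=2: res = 1*2 = 2
n=4: res = 2*4 = 8

8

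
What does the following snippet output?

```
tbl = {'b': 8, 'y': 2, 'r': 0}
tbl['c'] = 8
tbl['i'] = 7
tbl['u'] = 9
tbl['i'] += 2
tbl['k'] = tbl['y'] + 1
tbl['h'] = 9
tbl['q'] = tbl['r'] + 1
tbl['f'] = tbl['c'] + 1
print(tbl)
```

tbl['c'] = 8 → {'b': 8, 'y': 2, 'r': 0, 'c': 8}
tbl['i'] = 7 → {'b': 8, 'y': 2, 'r': 0, 'c': 8, 'i': 7}
tbl['u'] = 9 → {'b': 8, 'y': 2, 'r': 0, 'c': 8, 'i': 7, 'u': 9}
tbl['i'] = 7+2 = 9 → {'b': 8, 'y': 2, 'r': 0, 'c': 8, 'i': 9, 'u': 9}
tbl['k'] = tbl['y']+1 = 3 → {'b': 8, 'y': 2, 'r': 0, 'c': 8, 'i': 9, 'u': 9, 'k': 3}
tbl['h'] = 9 → {'b': 8, 'y': 2, 'r': 0, 'c': 8, 'i': 9, 'u': 9, 'k': 3, 'h': 9}
tbl['q'] = tbl['r']+1 = 1 → {'b': 8, 'y': 2, 'r': 0, 'c': 8, 'i': 9, 'u': 9, 'k': 3, 'h': 9, 'q': 1}
tbl['f'] = tbl['c']+1 = 9 → {'b': 8, 'y': 2, 'r': 0, 'c': 8, 'i': 9, 'u': 9, 'k': 3, 'h': 9, 'q': 1, 'f': 9}

{'b': 8, 'y': 2, 'r': 0, 'c': 8, 'i': 9, 'u': 9, 'k': 3, 'h': 9, 'q': 1, 'f': 9}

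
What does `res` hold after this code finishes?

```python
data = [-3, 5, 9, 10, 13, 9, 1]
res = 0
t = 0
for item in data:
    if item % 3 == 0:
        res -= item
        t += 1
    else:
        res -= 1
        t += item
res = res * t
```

item=-3: %3==0, res = 0-(-3) = 3; t=1
item=5: not %3==0, res = 3-1 = 2; t=6
item=9: %3==0, res = 2-9 = -7; t=7
item=10: not %3==0, res = (-7)-1 = -8; t=17
item=13: not %3==0, res = (-8)-1 = -9; t=30
item=9: %3==0, res = (-9)-9 = -18; t=31
item=1: not %3==0, res = (-18)-1 = -19; t=32
res*t = (-19)*32 = -608

-608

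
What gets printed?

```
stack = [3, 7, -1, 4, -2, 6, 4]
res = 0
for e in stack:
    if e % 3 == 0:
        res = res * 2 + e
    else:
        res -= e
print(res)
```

e=3: %3==0, res = 0*2+3 = 3
e=7: not %3==0, res = 3-7 = -4
e=-1: not %3==0, res = (-4)-(-1) = -3
e=4: not %3==0, res = (-3)-4 = -7
e=-2: not %3==0, res = (-7)-(-2) = -5
e=6: %3==0, res = (-5)*2+6 = -4
e=4: not %3==0, res = (-4)-4 = -8

-8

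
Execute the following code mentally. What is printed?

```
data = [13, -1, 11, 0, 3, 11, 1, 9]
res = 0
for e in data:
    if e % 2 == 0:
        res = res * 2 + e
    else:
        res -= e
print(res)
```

-70

e=13: not even, res = 0-13 = -13
e=-1: not even, res = (-13)-(-1) = -12
e=11: not even, res = (-12)-11 = -23
e=0: even, res = (-23)*2+0 = -46
e=3: not even, res = (-46)-3 = -49
e=11: not even, res = (-49)-11 = -60
e=1: not even, res = (-60)-1 = -61
e=9: not even, res = (-61)-9 = -70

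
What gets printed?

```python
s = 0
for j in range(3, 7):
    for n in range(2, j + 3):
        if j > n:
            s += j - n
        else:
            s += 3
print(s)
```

j=3,n=2: 3>2, s = 0+1 = 1
j=3,n=3: not 3>3, s = 1+3 = 4
j=3,n=4: not 3>4, s = 4+3 = 7
j=3,n=5: not 3>5, s = 7+3 = 10
j=4,n=2: 4>2, s = 10+2 = 12
j=4,n=3: 4>3, s = 12+1 = 13
j=4,n=4: not 4>4, s = 13+3 = 16
j=4,n=5: not 4>5, s = 16+3 = 19
j=4,n=6: not 4>6, s = 19+3 = 22
j=5,n=2: 5>2, s = 22+3 = 25
j=5,n=3: 5>3, s = 25+2 = 27
j=5,n=4: 5>4, s = 27+1 = 28
j=5,n=5: not 5>5, s = 28+3 = 31
j=5,n=6: not 5>6, s = 31+3 = 34
j=5,n=7: not 5>7, s = 34+3 = 37
j=6,n=2: 6>2, s = 37+4 = 41
j=6,n=3: 6>3, s = 41+3 = 44
j=6,n=4: 6>4, s = 44+2 = 46
j=6,n=5: 6>5, s = 46+1 = 47
j=6,n=6: not 6>6, s = 47+3 = 50
j=6,n=7: not 6>7, s = 50+3 = 53
j=6,n=8: not 6>8, s = 53+3 = 56

56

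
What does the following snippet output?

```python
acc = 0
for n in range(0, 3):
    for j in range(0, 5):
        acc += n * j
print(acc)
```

n=0,j=0: acc = 0+0 = 0
n=0,j=1: acc = 0+0 = 0
n=0,j=2: acc = 0+0 = 0
n=0,j=3: acc = 0+0 = 0
n=0,j=4: acc = 0+0 = 0
n=1,j=0: acc = 0+0 = 0
n=1,j=1: acc = 0+1 = 1
n=1,j=2: acc = 1+2 = 3
n=1,j=3: acc = 3+3 = 6
n=1,j=4: acc = 6+4 = 10
n=2,j=0: acc = 10+0 = 10
n=2,j=1: acc = 10+2 = 12
n=2,j=2: acc = 12+4 = 16
n=2,j=3: acc = 16+6 = 22
n=2,j=4: acc = 22+8 = 30

30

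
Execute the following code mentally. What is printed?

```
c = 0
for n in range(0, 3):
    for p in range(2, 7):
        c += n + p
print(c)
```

75

n=0,p=2: c = 0+2 = 2
n=0,p=3: c = 2+3 = 5
n=0,p=4: c = 5+4 = 9
n=0,p=5: c = 9+5 = 14
n=0,p=6: c = 14+6 = 20
n=1,p=2: c = 20+3 = 23
n=1,p=3: c = 23+4 = 27
n=1,p=4: c = 27+5 = 32
n=1,p=5: c = 32+6 = 38
n=1,p=6: c = 38+7 = 45
n=2,p=2: c = 45+4 = 49
n=2,p=3: c = 49+5 = 54
n=2,p=4: c = 54+6 = 60
n=2,p=5: c = 60+7 = 67
n=2,p=6: c = 67+8 = 75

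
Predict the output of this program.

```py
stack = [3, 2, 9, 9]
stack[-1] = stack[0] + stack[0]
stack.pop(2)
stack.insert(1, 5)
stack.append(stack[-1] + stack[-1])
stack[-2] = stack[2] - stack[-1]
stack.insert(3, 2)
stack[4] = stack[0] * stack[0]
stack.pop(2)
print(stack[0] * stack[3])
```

27

stack[-1] = stack[0]+stack[0] = 3+3 = 6 → [3, 2, 9, 6]
pop(2) removes 9 → [3, 2, 6]
insert 5 at 1 → [3, 5, 2, 6]
append stack[-1]+stack[-1] = 6+6 = 12 → [3, 5, 2, 6, 12]
stack[-2] = stack[2]-stack[-1] = 2-12 = -10 → [3, 5, 2, -10, 12]
insert 2 at 3 → [3, 5, 2, 2, -10, 12]
stack[4] = stack[0]*stack[0] = 3*3 = 9 → [3, 5, 2, 2, 9, 12]
pop(2) removes 2 → [3, 5, 2, 9, 12]
stack[0]*stack[3] = 3*9 = 27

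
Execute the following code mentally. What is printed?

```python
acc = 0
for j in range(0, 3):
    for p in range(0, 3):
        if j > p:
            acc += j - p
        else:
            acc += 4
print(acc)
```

28

j=0,p=0: not 0>0, acc = 0+4 = 4
j=0,p=1: not 0>1, acc = 4+4 = 8
j=0,p=2: not 0>2, acc = 8+4 = 12
j=1,p=0: 1>0, acc = 12+1 = 13
j=1,p=1: not 1>1, acc = 13+4 = 17
j=1,p=2: not 1>2, acc = 17+4 = 21
j=2,p=0: 2>0, acc = 21+2 = 23
j=2,p=1: 2>1, acc = 23+1 = 24
j=2,p=2: not 2>2, acc = 24+4 = 28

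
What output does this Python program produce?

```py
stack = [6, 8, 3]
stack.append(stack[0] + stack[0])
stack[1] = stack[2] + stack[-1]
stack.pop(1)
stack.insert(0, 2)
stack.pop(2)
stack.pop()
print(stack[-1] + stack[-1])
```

12

append stack[0]+stack[0] = 6+6 = 12 → [6, 8, 3, 12]
stack[1] = stack[2]+stack[-1] = 3+12 = 15 → [6, 15, 3, 12]
pop(1) removes 15 → [6, 3, 12]
insert 2 at 0 → [2, 6, 3, 12]
pop(2) removes 3 → [2, 6, 12]
pop() removes 12 → [2, 6]
stack[-1]+stack[-1] = 6+6 = 12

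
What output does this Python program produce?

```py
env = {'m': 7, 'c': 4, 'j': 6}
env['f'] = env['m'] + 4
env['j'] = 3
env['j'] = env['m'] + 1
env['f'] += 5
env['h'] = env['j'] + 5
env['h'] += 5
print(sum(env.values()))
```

53

env['f'] = env['m']+4 = 11 → {'m': 7, 'c': 4, 'j': 6, 'f': 11}
env['j'] = 3 → {'m': 7, 'c': 4, 'j': 3, 'f': 11}
env['j'] = env['m']+1 = 8 → {'m': 7, 'c': 4, 'j': 8, 'f': 11}
env['f'] = 11+5 = 16 → {'m': 7, 'c': 4, 'j': 8, 'f': 16}
env['h'] = env['j']+5 = 13 → {'m': 7, 'c': 4, 'j': 8, 'f': 16, 'h': 13}
env['h'] = 13+5 = 18 → {'m': 7, 'c': 4, 'j': 8, 'f': 16, 'h': 18}
sum of values = 53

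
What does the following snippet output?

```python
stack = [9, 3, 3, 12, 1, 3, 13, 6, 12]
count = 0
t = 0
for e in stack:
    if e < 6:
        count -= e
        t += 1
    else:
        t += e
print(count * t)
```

-560

e=9: not <6; t=9
e=3: <6, count = 0-3 = -3; t=10
e=3: <6, count = (-3)-3 = -6; t=11
e=12: not <6; t=23
e=1: <6, count = (-6)-1 = -7; t=24
e=3: <6, count = (-7)-3 = -10; t=25
e=13: not <6; t=38
e=6: not <6; t=44
e=12: not <6; t=56
count*t = (-10)*56 = -560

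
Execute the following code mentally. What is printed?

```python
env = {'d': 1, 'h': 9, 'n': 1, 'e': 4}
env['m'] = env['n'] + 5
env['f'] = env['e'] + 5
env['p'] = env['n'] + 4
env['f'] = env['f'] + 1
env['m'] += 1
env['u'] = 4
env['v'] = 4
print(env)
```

{'d': 1, 'h': 9, 'n': 1, 'e': 4, 'm': 7, 'f': 10, 'p': 5, 'u': 4, 'v': 4}

env['m'] = env['n']+5 = 6 → {'d': 1, 'h': 9, 'n': 1, 'e': 4, 'm': 6}
env['f'] = env['e']+5 = 9 → {'d': 1, 'h': 9, 'n': 1, 'e': 4, 'm': 6, 'f': 9}
env['p'] = env['n']+4 = 5 → {'d': 1, 'h': 9, 'n': 1, 'e': 4, 'm': 6, 'f': 9, 'p': 5}
env['f'] = env['f']+1 = 10 → {'d': 1, 'h': 9, 'n': 1, 'e': 4, 'm': 6, 'f': 10, 'p': 5}
env['m'] = 6+1 = 7 → {'d': 1, 'h': 9, 'n': 1, 'e': 4, 'm': 7, 'f': 10, 'p': 5}
env['u'] = 4 → {'d': 1, 'h': 9, 'n': 1, 'e': 4, 'm': 7, 'f': 10, 'p': 5, 'u': 4}
env['v'] = 4 → {'d': 1, 'h': 9, 'n': 1, 'e': 4, 'm': 7, 'f': 10, 'p': 5, 'u': 4, 'v': 4}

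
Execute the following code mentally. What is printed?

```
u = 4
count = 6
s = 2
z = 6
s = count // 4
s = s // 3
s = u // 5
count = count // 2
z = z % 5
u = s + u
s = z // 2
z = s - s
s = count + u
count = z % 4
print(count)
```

0

s = 6//4 = 1
s = 1//3 = 0
s = 4//5 = 0
count = 6//2 = 3
z = 6%5 = 1
u = 0+4 = 4
s = 1//2 = 0
z = 0-0 = 0
s = 3+4 = 7
count = 0%4 = 0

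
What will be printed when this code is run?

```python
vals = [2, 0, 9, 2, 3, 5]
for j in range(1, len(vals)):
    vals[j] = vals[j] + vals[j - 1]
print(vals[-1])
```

21

j=1: vals[1] = 0+2 = 2 → [2, 2, 9, 2, 3, 5]
j=2: vals[2] = 9+2 = 11 → [2, 2, 11, 2, 3, 5]
j=3: vals[3] = 2+11 = 13 → [2, 2, 11, 13, 3, 5]
j=4: vals[4] = 3+13 = 16 → [2, 2, 11, 13, 16, 5]
j=5: vals[5] = 5+16 = 21 → [2, 2, 11, 13, 16, 21]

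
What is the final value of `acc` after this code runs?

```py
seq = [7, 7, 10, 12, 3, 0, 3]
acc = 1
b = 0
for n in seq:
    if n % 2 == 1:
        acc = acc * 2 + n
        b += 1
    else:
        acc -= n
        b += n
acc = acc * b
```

546

n=7: odd, acc = 1*2+7 = 9; b=1
n=7: odd, acc = 9*2+7 = 25; b=2
n=10: not odd, acc = 25-10 = 15; b=12
n=12: not odd, acc = 15-12 = 3; b=24
n=3: odd, acc = 3*2+3 = 9; b=25
n=0: not odd, acc = 9-0 = 9; b=25
n=3: odd, acc = 9*2+3 = 21; b=26
acc*b = 21*26 = 546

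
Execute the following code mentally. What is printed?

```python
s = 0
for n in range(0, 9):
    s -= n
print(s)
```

-36

n=0: s = 0-0 = 0
n=1: s = 0-1 = -1
n=2: s = (-1)-2 = -3
n=3: s = (-3)-3 = -6
n=4: s = (-6)-4 = -10
n=5: s = (-10)-5 = -15
n=6: s = (-15)-6 = -21
n=7: s = (-21)-7 = -28
n=8: s = (-28)-8 = -36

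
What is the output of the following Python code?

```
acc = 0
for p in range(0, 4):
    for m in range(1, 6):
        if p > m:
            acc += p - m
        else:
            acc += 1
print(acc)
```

p=0,m=1: not 0>1, acc = 0+1 = 1
p=0,m=2: not 0>2, acc = 1+1 = 2
p=0,m=3: not 0>3, acc = 2+1 = 3
p=0,m=4: not 0>4, acc = 3+1 = 4
p=0,m=5: not 0>5, acc = 4+1 = 5
p=1,m=1: not 1>1, acc = 5+1 = 6
p=1,m=2: not 1>2, acc = 6+1 = 7
p=1,m=3: not 1>3, acc = 7+1 = 8
p=1,m=4: not 1>4, acc = 8+1 = 9
p=1,m=5: not 1>5, acc = 9+1 = 10
p=2,m=1: 2>1, acc = 10+1 = 11
p=2,m=2: not 2>2, acc = 11+1 = 12
p=2,m=3: not 2>3, acc = 12+1 = 13
p=2,m=4: not 2>4, acc = 13+1 = 14
p=2,m=5: not 2>5, acc = 14+1 = 15
p=3,m=1: 3>1, acc = 15+2 = 17
p=3,m=2: 3>2, acc = 17+1 = 18
p=3,m=3: not 3>3, acc = 18+1 = 19
p=3,m=4: not 3>4, acc = 19+1 = 20
p=3,m=5: not 3>5, acc = 20+1 = 21

21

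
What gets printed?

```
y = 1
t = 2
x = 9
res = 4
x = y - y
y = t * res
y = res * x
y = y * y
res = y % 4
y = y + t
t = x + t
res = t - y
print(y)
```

2

x = 1-1 = 0
y = 2*4 = 8
y = 4*0 = 0
y = 0*0 = 0
res = 0%4 = 0
y = 0+2 = 2
t = 0+2 = 2
res = 2-2 = 0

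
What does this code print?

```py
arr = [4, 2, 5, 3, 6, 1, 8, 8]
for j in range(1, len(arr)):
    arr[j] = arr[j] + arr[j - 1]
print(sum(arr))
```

j=1: arr[1] = 2+4 = 6 → [4, 6, 5, 3, 6, 1, 8, 8]
j=2: arr[2] = 5+6 = 11 → [4, 6, 11, 3, 6, 1, 8, 8]
j=3: arr[3] = 3+11 = 14 → [4, 6, 11, 14, 6, 1, 8, 8]
j=4: arr[4] = 6+14 = 20 → [4, 6, 11, 14, 20, 1, 8, 8]
j=5: arr[5] = 1+20 = 21 → [4, 6, 11, 14, 20, 21, 8, 8]
j=6: arr[6] = 8+21 = 29 → [4, 6, 11, 14, 20, 21, 29, 8]
j=7: arr[7] = 8+29 = 37 → [4, 6, 11, 14, 20, 21, 29, 37]
sum = 142

142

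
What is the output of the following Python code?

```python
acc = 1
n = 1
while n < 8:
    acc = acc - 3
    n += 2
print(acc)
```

-11

n=1: acc = 1-3 = -2
n=3: acc = (-2)-3 = -5
n=5: acc = (-5)-3 = -8
n=7: acc = (-8)-3 = -11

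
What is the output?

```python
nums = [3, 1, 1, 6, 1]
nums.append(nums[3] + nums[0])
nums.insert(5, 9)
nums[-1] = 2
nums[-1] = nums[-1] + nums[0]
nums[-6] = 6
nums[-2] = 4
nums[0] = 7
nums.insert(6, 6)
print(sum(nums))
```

36

append nums[3]+nums[0] = 6+3 = 9 → [3, 1, 1, 6, 1, 9]
insert 9 at 5 → [3, 1, 1, 6, 1, 9, 9]
nums[-1] = 2 → [3, 1, 1, 6, 1, 9, 2]
nums[-1] = nums[-1]+nums[0] = 2+3 = 5 → [3, 1, 1, 6, 1, 9, 5]
nums[-6] = 6 → [3, 6, 1, 6, 1, 9, 5]
nums[-2] = 4 → [3, 6, 1, 6, 1, 4, 5]
nums[0] = 7 → [7, 6, 1, 6, 1, 4, 5]
insert 6 at 6 → [7, 6, 1, 6, 1, 4, 6, 5]
sum = 36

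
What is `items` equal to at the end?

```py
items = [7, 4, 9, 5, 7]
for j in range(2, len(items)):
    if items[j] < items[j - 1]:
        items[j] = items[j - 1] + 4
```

j=2: 9>=4, unchanged → [7, 4, 9, 5, 7]
j=3: 5<9, items[3] = 9+4 = 13 → [7, 4, 9, 13, 7]
j=4: 7<13, items[4] = 13+4 = 17 → [7, 4, 9, 13, 17]

[7, 4, 9, 13, 17]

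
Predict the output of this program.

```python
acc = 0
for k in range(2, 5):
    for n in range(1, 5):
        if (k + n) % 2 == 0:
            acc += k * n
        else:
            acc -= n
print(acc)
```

k=2,n=1: odd sum, acc = 0-1 = -1
k=2,n=2: even sum, acc = (-1)+4 = 3
k=2,n=3: odd sum, acc = 3-3 = 0
k=2,n=4: even sum, acc = 0+8 = 8
k=3,n=1: even sum, acc = 8+3 = 11
k=3,n=2: odd sum, acc = 11-2 = 9
k=3,n=3: even sum, acc = 9+9 = 18
k=3,n=4: odd sum, acc = 18-4 = 14
k=4,n=1: odd sum, acc = 14-1 = 13
k=4,n=2: even sum, acc = 13+8 = 21
k=4,n=3: odd sum, acc = 21-3 = 18
k=4,n=4: even sum, acc = 18+16 = 34

34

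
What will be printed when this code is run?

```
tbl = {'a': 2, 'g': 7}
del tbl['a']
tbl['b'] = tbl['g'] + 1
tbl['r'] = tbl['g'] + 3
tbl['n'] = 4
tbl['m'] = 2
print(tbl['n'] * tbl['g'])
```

del 'a' → {'g': 7}
tbl['b'] = tbl['g']+1 = 8 → {'g': 7, 'b': 8}
tbl['r'] = tbl['g']+3 = 10 → {'g': 7, 'b': 8, 'r': 10}
tbl['n'] = 4 → {'g': 7, 'b': 8, 'r': 10, 'n': 4}
tbl['m'] = 2 → {'g': 7, 'b': 8, 'r': 10, 'n': 4, 'm': 2}
tbl['n']*tbl['g'] = 4*7 = 28

28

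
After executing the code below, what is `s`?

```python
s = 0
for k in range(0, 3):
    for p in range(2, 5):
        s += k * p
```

k=0,p=2: s = 0+0 = 0
k=0,p=3: s = 0+0 = 0
k=0,p=4: s = 0+0 = 0
k=1,p=2: s = 0+2 = 2
k=1,p=3: s = 2+3 = 5
k=1,p=4: s = 5+4 = 9
k=2,p=2: s = 9+4 = 13
k=2,p=3: s = 13+6 = 19
k=2,p=4: s = 19+8 = 27

27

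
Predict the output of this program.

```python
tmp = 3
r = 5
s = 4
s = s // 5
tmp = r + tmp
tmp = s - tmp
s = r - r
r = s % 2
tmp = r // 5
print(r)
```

0

s = 4//5 = 0
tmp = 5+3 = 8
tmp = 0-8 = -8
s = 5-5 = 0
r = 0%2 = 0
tmp = 0//5 = 0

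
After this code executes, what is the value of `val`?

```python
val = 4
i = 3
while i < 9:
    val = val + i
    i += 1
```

37

i=3: val = 4+3 = 7
i=4: val = 7+4 = 11
i=5: val = 11+5 = 16
i=6: val = 16+6 = 22
i=7: val = 22+7 = 29
i=8: val = 29+8 = 37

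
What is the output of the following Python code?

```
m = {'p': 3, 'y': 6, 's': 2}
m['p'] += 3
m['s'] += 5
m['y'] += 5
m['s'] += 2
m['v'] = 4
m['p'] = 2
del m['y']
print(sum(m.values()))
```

15

m['p'] = 3+3 = 6 → {'p': 6, 'y': 6, 's': 2}
m['s'] = 2+5 = 7 → {'p': 6, 'y': 6, 's': 7}
m['y'] = 6+5 = 11 → {'p': 6, 'y': 11, 's': 7}
m['s'] = 7+2 = 9 → {'p': 6, 'y': 11, 's': 9}
m['v'] = 4 → {'p': 6, 'y': 11, 's': 9, 'v': 4}
m['p'] = 2 → {'p': 2, 'y': 11, 's': 9, 'v': 4}
del 'y' → {'p': 2, 's': 9, 'v': 4}
sum of values = 15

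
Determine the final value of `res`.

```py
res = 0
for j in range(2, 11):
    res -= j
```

j=2: res = 0-2 = -2
j=3: res = (-2)-3 = -5
j=4: res = (-5)-4 = -9
j=5: res = (-9)-5 = -14
j=6: res = (-14)-6 = -20
j=7: res = (-20)-7 = -27
j=8: res = (-27)-8 = -35
j=9: res = (-35)-9 = -44
j=10: res = (-44)-10 = -54

-54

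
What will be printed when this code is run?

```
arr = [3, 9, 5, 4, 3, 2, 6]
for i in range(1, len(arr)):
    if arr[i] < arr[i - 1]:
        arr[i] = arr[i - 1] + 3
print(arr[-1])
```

24

i=1: 9>=3, unchanged → [3, 9, 5, 4, 3, 2, 6]
i=2: 5<9, arr[2] = 9+3 = 12 → [3, 9, 12, 4, 3, 2, 6]
i=3: 4<12, arr[3] = 12+3 = 15 → [3, 9, 12, 15, 3, 2, 6]
i=4: 3<15, arr[4] = 15+3 = 18 → [3, 9, 12, 15, 18, 2, 6]
i=5: 2<18, arr[5] = 18+3 = 21 → [3, 9, 12, 15, 18, 21, 6]
i=6: 6<21, arr[6] = 21+3 = 24 → [3, 9, 12, 15, 18, 21, 24]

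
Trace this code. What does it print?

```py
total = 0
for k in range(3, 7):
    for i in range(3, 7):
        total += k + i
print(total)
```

144

k=3,i=3: total = 0+6 = 6
k=3,i=4: total = 6+7 = 13
k=3,i=5: total = 13+8 = 21
k=3,i=6: total = 21+9 = 30
k=4,i=3: total = 30+7 = 37
k=4,i=4: total = 37+8 = 45
k=4,i=5: total = 45+9 = 54
k=4,i=6: total = 54+10 = 64
k=5,i=3: total = 64+8 = 72
k=5,i=4: total = 72+9 = 81
k=5,i=5: total = 81+10 = 91
k=5,i=6: total = 91+11 = 102
k=6,i=3: total = 102+9 = 111
k=6,i=4: total = 111+10 = 121
k=6,i=5: total = 121+11 = 132
k=6,i=6: total = 132+12 = 144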